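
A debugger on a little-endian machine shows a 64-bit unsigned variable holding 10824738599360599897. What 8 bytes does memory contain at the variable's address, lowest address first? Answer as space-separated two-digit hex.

10824738599360599897 in hexadecimal, padded to 64 bits, is 0x9639326779591759.
Split into bytes (most-significant first): 96 39 32 67 79 59 17 59.
Little-endian: lowest address holds the least-significant byte.
So at ascending addresses the bytes are 59 17 59 79 67 32 39 96.

59 17 59 79 67 32 39 96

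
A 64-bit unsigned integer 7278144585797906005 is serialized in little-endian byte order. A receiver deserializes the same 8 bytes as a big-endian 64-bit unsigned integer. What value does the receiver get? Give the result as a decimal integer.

6173989258368975205

7278144585797906005 in 64-bit hexadecimal is 0x650129F0846AAE55.
Stored little-endian, the bytes at ascending addresses are 55 AE 6A 84 F0 29 01 65.
Read back as big-endian, the last byte is least significant, giving 0x55AE6A84F0290165.
0x55AE6A84F0290165 = 6173989258368975205.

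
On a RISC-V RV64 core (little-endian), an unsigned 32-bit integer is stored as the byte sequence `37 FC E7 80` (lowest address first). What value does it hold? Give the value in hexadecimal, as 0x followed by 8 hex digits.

Little-endian stores the least-significant byte at the lowest address.
Reassemble most-significant byte first: 80 E7 FC 37 → 0x80E7FC37.

0x80E7FC37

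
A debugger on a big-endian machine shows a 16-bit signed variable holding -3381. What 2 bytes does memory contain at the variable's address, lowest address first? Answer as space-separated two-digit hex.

Two's complement of -3381 in 16 bits: 3381 = 0x0D35; invert → 0xF2CA; add 1 → 0xF2CB.
Split into bytes (most-significant first): F2 CB.
In big-endian order the high byte comes first in memory.
So the memory order matches the most-significant-first order: F2 CB.

F2 CB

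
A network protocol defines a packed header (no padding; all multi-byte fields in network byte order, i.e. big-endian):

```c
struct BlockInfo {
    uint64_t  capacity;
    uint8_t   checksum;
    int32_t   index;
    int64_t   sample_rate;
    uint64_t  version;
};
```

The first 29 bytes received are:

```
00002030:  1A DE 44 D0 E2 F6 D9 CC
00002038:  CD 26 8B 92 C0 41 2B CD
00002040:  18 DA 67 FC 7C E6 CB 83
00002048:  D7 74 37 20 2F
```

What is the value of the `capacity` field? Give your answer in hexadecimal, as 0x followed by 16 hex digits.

`capacity` is the first field, at byte offset 0, occupying 8 bytes.
Bytes at offsets 0..7: 1A DE 44 D0 E2 F6 D9 CC.
In big-endian order the high byte comes first in memory.
The bytes are already most-significant first: 0x1ADE44D0E2F6D9CC.

0x1ADE44D0E2F6D9CC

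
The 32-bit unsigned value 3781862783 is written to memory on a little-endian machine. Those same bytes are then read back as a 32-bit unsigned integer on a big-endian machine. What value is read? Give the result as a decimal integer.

2141547233

3781862783 in 32-bit hexadecimal is 0xE16AA57F.
Stored little-endian, the bytes at ascending addresses are 7F A5 6A E1.
Read back as big-endian, the last byte is least significant, giving 0x7FA56AE1.
0x7FA56AE1 = 2141547233.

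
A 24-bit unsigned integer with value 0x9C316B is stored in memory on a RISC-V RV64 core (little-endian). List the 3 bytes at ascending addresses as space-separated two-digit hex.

6B 31 9C

Split into bytes (most-significant first): 9C 31 6B.
In little-endian order the low byte comes first in memory.
So at ascending addresses the bytes are 6B 31 9C.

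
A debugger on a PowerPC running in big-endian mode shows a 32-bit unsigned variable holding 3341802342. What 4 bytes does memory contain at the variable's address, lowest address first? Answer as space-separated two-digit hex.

C7 2F DB 66

3341802342 in hexadecimal, padded to 32 bits, is 0xC72FDB66.
Split into bytes (most-significant first): C7 2F DB 66.
Big-endian stores the most-significant byte at the lowest address.
So the memory order matches the most-significant-first order: C7 2F DB 66.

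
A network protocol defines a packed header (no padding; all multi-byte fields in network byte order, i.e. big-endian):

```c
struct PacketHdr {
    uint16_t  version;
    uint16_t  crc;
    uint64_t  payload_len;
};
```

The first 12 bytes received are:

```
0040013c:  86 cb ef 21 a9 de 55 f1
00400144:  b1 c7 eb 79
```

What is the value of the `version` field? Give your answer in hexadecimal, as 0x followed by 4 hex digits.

`version` is the first field, at byte offset 0, occupying 2 bytes.
Bytes at offsets 0..1: 86 CB.
Big-endian: lowest address holds the most-significant byte.
The bytes are already most-significant first: 0x86CB.

0x86CB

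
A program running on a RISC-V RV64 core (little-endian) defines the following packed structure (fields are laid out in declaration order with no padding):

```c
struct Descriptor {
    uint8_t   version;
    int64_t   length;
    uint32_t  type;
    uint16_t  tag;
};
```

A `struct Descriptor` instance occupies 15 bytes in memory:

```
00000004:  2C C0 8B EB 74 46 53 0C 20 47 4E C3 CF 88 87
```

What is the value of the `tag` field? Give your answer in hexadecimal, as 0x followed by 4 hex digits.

`tag` follows `version` (1 B), `length` (8 B), `type` (4 B), so it starts at offset 1 + 8 + 4 = 13 and occupies 2 bytes.
Bytes at offsets 13..14: 88 87.
Little-endian stores the least-significant byte at the lowest address.
Reassemble most-significant byte first: 87 88 → 0x8788.

0x8788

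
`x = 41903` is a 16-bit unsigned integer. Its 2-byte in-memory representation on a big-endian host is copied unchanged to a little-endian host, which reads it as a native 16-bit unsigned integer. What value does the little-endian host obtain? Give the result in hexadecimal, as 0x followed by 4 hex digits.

0xAFA3

41903 in 16-bit hexadecimal is 0xA3AF.
Stored big-endian, the bytes at ascending addresses are A3 AF.
Read back as little-endian, the first byte is least significant, giving 0xAFA3.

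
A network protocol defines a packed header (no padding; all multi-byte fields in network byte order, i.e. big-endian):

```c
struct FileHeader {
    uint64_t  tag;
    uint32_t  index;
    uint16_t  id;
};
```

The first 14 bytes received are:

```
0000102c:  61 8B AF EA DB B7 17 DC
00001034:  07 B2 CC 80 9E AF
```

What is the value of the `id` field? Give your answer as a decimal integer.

40623

`id` follows `tag` (8 B), `index` (4 B), so it starts at offset 8 + 4 = 12 and occupies 2 bytes.
Bytes at offsets 12..13: 9E AF.
Big-endian: lowest address holds the most-significant byte.
The bytes are already most-significant first: 0x9EAF.
0x9EAF = 40623.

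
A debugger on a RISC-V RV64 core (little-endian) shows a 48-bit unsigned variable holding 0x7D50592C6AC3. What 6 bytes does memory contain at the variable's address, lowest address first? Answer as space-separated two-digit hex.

Split into bytes (most-significant first): 7D 50 59 2C 6A C3.
Little-endian: lowest address holds the least-significant byte.
So at ascending addresses the bytes are C3 6A 2C 59 50 7D.

C3 6A 2C 59 50 7D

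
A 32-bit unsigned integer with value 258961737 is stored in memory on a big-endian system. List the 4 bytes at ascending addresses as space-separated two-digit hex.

0F 6F 71 49

258961737 in hexadecimal, padded to 32 bits, is 0x0F6F7149.
Split into bytes (most-significant first): 0F 6F 71 49.
In big-endian order the high byte comes first in memory.
So the memory order matches the most-significant-first order: 0F 6F 71 49.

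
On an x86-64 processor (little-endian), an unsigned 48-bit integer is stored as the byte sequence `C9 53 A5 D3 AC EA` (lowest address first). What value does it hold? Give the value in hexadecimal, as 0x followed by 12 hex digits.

In little-endian order the low byte comes first in memory.
Reassemble most-significant byte first: EA AC D3 A5 53 C9 → 0xEAACD3A553C9.

0xEAACD3A553C9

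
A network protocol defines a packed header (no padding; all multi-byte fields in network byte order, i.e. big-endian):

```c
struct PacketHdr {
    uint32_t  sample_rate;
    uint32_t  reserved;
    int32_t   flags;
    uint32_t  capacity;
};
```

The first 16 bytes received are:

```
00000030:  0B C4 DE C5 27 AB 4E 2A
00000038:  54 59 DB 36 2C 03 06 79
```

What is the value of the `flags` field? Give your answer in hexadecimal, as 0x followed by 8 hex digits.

0x5459DB36

`flags` follows `sample_rate` (4 B), `reserved` (4 B), so it starts at offset 4 + 4 = 8 and occupies 4 bytes.
Bytes at offsets 8..11: 54 59 DB 36.
In big-endian order the high byte comes first in memory.
The bytes are already most-significant first: 0x5459DB36.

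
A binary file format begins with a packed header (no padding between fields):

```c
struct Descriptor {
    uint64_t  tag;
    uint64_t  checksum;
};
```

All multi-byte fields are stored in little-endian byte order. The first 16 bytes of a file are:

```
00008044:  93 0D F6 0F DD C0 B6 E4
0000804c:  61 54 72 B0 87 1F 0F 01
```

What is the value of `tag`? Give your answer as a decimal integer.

16480571942096997779

`tag` is the first field, at byte offset 0, occupying 8 bytes.
Bytes at offsets 0..7: 93 0D F6 0F DD C0 B6 E4.
Little-endian stores the least-significant byte at the lowest address.
Reassemble most-significant byte first: E4 B6 C0 DD 0F F6 0D 93 → 0xE4B6C0DD0FF60D93.
0xE4B6C0DD0FF60D93 = 16480571942096997779.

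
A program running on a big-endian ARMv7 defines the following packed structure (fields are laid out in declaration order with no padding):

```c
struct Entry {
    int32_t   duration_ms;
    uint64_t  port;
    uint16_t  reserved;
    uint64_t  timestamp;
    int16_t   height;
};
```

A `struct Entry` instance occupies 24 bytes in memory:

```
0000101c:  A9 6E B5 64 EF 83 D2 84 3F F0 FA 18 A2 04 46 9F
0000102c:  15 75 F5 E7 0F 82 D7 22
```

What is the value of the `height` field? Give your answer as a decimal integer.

`height` follows `duration_ms` (4 B), `port` (8 B), `reserved` (2 B), `timestamp` (8 B), so it starts at offset 4 + 8 + 2 + 8 = 22 and occupies 2 bytes.
Bytes at offsets 22..23: D7 22.
Big-endian: lowest address holds the most-significant byte.
The bytes are already most-significant first: 0xD722.
Top bit is set, so as a signed 16-bit value this is 0xD722 − 2^16 = -10462.

-10462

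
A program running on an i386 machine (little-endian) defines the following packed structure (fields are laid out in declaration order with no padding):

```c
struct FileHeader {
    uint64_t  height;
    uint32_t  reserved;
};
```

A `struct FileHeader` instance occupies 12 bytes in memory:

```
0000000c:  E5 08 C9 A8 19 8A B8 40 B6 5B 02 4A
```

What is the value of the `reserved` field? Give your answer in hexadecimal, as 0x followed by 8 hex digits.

0x4A025BB6

`reserved` follows `height` (8 bytes), so it starts at byte offset 8 and occupies 4 bytes.
Bytes at offsets 8..11: B6 5B 02 4A.
In little-endian order the low byte comes first in memory.
Reassemble most-significant byte first: 4A 02 5B B6 → 0x4A025BB6.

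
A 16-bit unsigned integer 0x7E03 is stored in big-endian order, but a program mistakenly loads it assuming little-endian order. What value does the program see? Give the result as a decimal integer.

894

Stored big-endian, the bytes at ascending addresses are 7E 03.
Read back as little-endian, the first byte is least significant, giving 0x037E.
0x037E = 894.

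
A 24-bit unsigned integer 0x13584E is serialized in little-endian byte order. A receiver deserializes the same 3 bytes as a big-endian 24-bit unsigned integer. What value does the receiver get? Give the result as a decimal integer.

Stored little-endian, the bytes at ascending addresses are 4E 58 13.
Read back as big-endian, the last byte is least significant, giving 0x4E5813.
0x4E5813 = 5134355.

5134355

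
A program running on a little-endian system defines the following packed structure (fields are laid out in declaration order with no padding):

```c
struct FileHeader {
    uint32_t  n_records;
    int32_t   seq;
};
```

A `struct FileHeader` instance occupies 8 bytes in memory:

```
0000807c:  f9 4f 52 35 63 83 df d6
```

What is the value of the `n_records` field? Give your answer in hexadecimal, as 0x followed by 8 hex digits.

0x35524FF9

`n_records` is the first field, at byte offset 0, occupying 4 bytes.
Bytes at offsets 0..3: F9 4F 52 35.
Little-endian: lowest address holds the least-significant byte.
Reassemble most-significant byte first: 35 52 4F F9 → 0x35524FF9.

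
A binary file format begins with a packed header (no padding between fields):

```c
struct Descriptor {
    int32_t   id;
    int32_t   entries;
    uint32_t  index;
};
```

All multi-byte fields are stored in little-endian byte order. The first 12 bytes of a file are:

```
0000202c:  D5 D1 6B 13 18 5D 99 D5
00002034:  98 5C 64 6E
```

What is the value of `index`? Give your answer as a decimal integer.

`index` follows `id` (4 B), `entries` (4 B), so it starts at offset 4 + 4 = 8 and occupies 4 bytes.
Bytes at offsets 8..11: 98 5C 64 6E.
In little-endian order the low byte comes first in memory.
Reassemble most-significant byte first: 6E 64 5C 98 → 0x6E645C98.
0x6E645C98 = 1852071064.

1852071064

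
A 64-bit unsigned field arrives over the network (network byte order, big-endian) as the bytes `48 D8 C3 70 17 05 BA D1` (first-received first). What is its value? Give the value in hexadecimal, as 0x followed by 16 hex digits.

0x48D8C3701705BAD1

Big-endian: lowest address holds the most-significant byte.
The bytes are already most-significant first: 0x48D8C3701705BAD1.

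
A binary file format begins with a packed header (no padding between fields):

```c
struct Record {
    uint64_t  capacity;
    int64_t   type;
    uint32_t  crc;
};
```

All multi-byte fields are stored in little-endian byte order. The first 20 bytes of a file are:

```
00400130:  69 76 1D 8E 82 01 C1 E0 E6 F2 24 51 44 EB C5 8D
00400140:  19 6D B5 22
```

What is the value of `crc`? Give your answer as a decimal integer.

`crc` follows `capacity` (8 B), `type` (8 B), so it starts at offset 8 + 8 = 16 and occupies 4 bytes.
Bytes at offsets 16..19: 19 6D B5 22.
In little-endian order the low byte comes first in memory.
Reassemble most-significant byte first: 22 B5 6D 19 → 0x22B56D19.
0x22B56D19 = 582315289.

582315289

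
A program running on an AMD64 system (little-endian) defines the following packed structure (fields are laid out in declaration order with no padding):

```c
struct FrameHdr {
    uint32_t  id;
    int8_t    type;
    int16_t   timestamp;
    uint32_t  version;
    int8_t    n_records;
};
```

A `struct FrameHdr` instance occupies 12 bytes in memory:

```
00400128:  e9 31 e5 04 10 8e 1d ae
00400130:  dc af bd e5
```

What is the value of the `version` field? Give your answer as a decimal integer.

`version` follows `id` (4 B), `type` (1 B), `timestamp` (2 B), so it starts at offset 4 + 1 + 2 = 7 and occupies 4 bytes.
Bytes at offsets 7..10: AE DC AF BD.
Little-endian stores the least-significant byte at the lowest address.
Reassemble most-significant byte first: BD AF DC AE → 0xBDAFDCAE.
0xBDAFDCAE = 3182419118.

3182419118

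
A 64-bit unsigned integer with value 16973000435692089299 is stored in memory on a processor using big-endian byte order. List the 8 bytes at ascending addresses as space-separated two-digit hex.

16973000435692089299 in hexadecimal, padded to 64 bits, is 0xEB8C35F82DFA2FD3.
Split into bytes (most-significant first): EB 8C 35 F8 2D FA 2F D3.
Big-endian: lowest address holds the most-significant byte.
So the memory order matches the most-significant-first order: EB 8C 35 F8 2D FA 2F D3.

EB 8C 35 F8 2D FA 2F D3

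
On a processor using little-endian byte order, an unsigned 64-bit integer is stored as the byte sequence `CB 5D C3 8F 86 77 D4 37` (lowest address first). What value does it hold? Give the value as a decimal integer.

4022971786969963979

Little-endian stores the least-significant byte at the lowest address.
Reassemble most-significant byte first: 37 D4 77 86 8F C3 5D CB → 0x37D477868FC35DCB.
0x37D477868FC35DCB = 4022971786969963979.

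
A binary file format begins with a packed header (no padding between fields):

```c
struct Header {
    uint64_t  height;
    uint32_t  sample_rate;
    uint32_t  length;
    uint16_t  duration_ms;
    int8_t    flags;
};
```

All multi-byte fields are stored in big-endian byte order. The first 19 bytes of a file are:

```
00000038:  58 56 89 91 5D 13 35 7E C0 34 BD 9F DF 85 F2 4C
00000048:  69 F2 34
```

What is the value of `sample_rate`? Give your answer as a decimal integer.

3224681887

`sample_rate` follows `height` (8 bytes), so it starts at byte offset 8 and occupies 4 bytes.
Bytes at offsets 8..11: C0 34 BD 9F.
Big-endian stores the most-significant byte at the lowest address.
The bytes are already most-significant first: 0xC034BD9F.
0xC034BD9F = 3224681887.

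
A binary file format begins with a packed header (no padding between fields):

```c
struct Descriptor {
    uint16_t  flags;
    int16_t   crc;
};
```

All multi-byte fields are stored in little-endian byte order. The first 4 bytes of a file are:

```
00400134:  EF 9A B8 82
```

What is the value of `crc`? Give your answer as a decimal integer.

-32072

`crc` follows `flags` (2 bytes), so it starts at byte offset 2 and occupies 2 bytes.
Bytes at offsets 2..3: B8 82.
Little-endian stores the least-significant byte at the lowest address.
Reassemble most-significant byte first: 82 B8 → 0x82B8.
Top bit is set, so as a signed 16-bit value this is 0x82B8 − 2^16 = -32072.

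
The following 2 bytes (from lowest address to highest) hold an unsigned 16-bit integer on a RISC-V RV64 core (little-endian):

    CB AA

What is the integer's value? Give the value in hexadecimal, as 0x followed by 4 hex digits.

Little-endian: lowest address holds the least-significant byte.
Reassemble most-significant byte first: AA CB → 0xAACB.

0xAACB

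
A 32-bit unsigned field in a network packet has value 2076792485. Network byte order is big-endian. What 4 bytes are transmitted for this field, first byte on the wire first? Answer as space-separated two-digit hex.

2076792485 in hexadecimal, padded to 32 bits, is 0x7BC956A5.
Split into bytes (most-significant first): 7B C9 56 A5.
Big-endian stores the most-significant byte at the lowest address.
So the memory order matches the most-significant-first order: 7B C9 56 A5.

7B C9 56 A5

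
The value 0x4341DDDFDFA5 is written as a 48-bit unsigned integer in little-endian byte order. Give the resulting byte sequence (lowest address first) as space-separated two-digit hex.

Split into bytes (most-significant first): 43 41 DD DF DF A5.
In little-endian order the low byte comes first in memory.
So at ascending addresses the bytes are A5 DF DF DD 41 43.

A5 DF DF DD 41 43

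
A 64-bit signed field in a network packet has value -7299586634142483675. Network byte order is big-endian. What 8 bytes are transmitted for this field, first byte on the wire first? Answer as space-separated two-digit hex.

9A B2 A8 A1 90 BF 7B 25

Two's complement of -7299586634142483675 in 64 bits: 7299586634142483675 = 0x654D575E6F4084DB; invert → 0x9AB2A8A190BF7B24; add 1 → 0x9AB2A8A190BF7B25.
Split into bytes (most-significant first): 9A B2 A8 A1 90 BF 7B 25.
Big-endian stores the most-significant byte at the lowest address.
So the memory order matches the most-significant-first order: 9A B2 A8 A1 90 BF 7B 25.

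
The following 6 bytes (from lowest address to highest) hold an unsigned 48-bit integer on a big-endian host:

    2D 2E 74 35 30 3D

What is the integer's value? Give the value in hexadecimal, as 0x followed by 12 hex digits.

0x2D2E7435303D

Big-endian: lowest address holds the most-significant byte.
The bytes are already most-significant first: 0x2D2E7435303D.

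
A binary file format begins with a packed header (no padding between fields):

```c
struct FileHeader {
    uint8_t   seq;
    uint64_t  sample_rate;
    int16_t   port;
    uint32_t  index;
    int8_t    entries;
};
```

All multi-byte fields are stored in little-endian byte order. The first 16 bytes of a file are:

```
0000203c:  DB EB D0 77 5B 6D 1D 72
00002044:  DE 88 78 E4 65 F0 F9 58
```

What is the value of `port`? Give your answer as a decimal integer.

`port` follows `seq` (1 B), `sample_rate` (8 B), so it starts at offset 1 + 8 = 9 and occupies 2 bytes.
Bytes at offsets 9..10: 88 78.
In little-endian order the low byte comes first in memory.
Reassemble most-significant byte first: 78 88 → 0x7888.
0x7888 = 30856.

30856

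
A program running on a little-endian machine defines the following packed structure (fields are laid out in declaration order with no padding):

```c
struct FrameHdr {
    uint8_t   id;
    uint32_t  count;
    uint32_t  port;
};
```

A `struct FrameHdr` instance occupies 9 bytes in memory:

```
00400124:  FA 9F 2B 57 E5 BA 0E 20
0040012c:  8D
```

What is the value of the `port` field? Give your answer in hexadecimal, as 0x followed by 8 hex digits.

`port` follows `id` (1 B), `count` (4 B), so it starts at offset 1 + 4 = 5 and occupies 4 bytes.
Bytes at offsets 5..8: BA 0E 20 8D.
Little-endian stores the least-significant byte at the lowest address.
Reassemble most-significant byte first: 8D 20 0E BA → 0x8D200EBA.

0x8D200EBA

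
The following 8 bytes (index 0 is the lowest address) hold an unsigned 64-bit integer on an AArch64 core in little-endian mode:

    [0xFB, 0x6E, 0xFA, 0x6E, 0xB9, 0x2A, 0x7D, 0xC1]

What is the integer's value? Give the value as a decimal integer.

13942346997328146171

Little-endian: lowest address holds the least-significant byte.
Reassemble most-significant byte first: C1 7D 2A B9 6E FA 6E FB → 0xC17D2AB96EFA6EFB.
0xC17D2AB96EFA6EFB = 13942346997328146171.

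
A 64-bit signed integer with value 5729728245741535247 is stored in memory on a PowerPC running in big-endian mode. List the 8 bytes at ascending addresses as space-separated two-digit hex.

4F 84 15 7B 6A F2 40 0F

5729728245741535247 in hexadecimal, padded to 64 bits, is 0x4F84157B6AF2400F.
Split into bytes (most-significant first): 4F 84 15 7B 6A F2 40 0F.
Big-endian: lowest address holds the most-significant byte.
So the memory order matches the most-significant-first order: 4F 84 15 7B 6A F2 40 0F.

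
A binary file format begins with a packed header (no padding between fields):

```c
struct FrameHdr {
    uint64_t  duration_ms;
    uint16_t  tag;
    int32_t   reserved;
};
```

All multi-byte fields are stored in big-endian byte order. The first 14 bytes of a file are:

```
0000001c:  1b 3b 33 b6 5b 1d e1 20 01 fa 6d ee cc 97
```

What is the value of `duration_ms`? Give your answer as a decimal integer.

1962218920955732256

`duration_ms` is the first field, at byte offset 0, occupying 8 bytes.
Bytes at offsets 0..7: 1B 3B 33 B6 5B 1D E1 20.
In big-endian order the high byte comes first in memory.
The bytes are already most-significant first: 0x1B3B33B65B1DE120.
0x1B3B33B65B1DE120 = 1962218920955732256.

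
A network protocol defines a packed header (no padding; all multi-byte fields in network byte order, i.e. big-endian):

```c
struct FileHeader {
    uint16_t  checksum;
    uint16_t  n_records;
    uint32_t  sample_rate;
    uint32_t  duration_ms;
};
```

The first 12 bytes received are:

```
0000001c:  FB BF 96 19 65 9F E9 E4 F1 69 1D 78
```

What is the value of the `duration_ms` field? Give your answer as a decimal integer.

`duration_ms` follows `checksum` (2 B), `n_records` (2 B), `sample_rate` (4 B), so it starts at offset 2 + 2 + 4 = 8 and occupies 4 bytes.
Bytes at offsets 8..11: F1 69 1D 78.
Big-endian stores the most-significant byte at the lowest address.
The bytes are already most-significant first: 0xF1691D78.
0xF1691D78 = 4050197880.

4050197880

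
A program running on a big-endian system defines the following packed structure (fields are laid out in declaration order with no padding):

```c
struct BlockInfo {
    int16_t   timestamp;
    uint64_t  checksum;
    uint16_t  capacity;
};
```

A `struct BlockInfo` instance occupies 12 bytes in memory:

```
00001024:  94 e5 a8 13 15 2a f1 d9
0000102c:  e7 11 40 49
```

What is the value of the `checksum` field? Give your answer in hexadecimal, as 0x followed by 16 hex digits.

`checksum` follows `timestamp` (2 bytes), so it starts at byte offset 2 and occupies 8 bytes.
Bytes at offsets 2..9: A8 13 15 2A F1 D9 E7 11.
In big-endian order the high byte comes first in memory.
The bytes are already most-significant first: 0xA813152AF1D9E711.

0xA813152AF1D9E711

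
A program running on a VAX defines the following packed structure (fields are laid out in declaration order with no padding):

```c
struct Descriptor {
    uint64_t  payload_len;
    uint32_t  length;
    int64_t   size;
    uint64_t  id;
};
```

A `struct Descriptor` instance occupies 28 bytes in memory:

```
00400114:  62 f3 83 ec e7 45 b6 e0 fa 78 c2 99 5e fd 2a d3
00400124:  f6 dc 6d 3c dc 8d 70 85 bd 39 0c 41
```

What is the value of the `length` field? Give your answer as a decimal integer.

`length` follows `payload_len` (8 bytes), so it starts at byte offset 8 and occupies 4 bytes.
Bytes at offsets 8..11: FA 78 C2 99.
Little-endian: lowest address holds the least-significant byte.
Reassemble most-significant byte first: 99 C2 78 FA → 0x99C278FA.
0x99C278FA = 2579659002.

2579659002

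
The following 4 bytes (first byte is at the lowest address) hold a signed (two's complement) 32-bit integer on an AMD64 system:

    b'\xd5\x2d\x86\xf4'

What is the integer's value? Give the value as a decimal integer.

Little-endian stores the least-significant byte at the lowest address.
Reassemble most-significant byte first: F4 86 2D D5 → 0xF4862DD5.
Top bit is set, so as a signed 32-bit value this is 0xF4862DD5 − 2^32 = -192533035.

-192533035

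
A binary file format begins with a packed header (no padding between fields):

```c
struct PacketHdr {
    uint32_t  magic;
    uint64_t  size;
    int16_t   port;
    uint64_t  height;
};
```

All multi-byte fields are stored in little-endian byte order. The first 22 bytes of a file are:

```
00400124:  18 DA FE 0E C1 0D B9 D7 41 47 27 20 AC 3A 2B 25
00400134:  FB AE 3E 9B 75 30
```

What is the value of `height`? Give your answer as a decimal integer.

3491867779621659947

`height` follows `magic` (4 B), `size` (8 B), `port` (2 B), so it starts at offset 4 + 8 + 2 = 14 and occupies 8 bytes.
Bytes at offsets 14..21: 2B 25 FB AE 3E 9B 75 30.
Little-endian: lowest address holds the least-significant byte.
Reassemble most-significant byte first: 30 75 9B 3E AE FB 25 2B → 0x30759B3EAEFB252B.
0x30759B3EAEFB252B = 3491867779621659947.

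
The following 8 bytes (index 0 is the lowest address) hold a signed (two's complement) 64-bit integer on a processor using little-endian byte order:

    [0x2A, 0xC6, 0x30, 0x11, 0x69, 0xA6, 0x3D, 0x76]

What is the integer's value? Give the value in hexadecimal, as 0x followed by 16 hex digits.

0x763DA6691130C62A

In little-endian order the low byte comes first in memory.
Reassemble most-significant byte first: 76 3D A6 69 11 30 C6 2A → 0x763DA6691130C62A.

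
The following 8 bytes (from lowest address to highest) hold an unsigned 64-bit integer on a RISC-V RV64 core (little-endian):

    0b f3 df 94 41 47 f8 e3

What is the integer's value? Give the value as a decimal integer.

16426957987830035211

Little-endian stores the least-significant byte at the lowest address.
Reassemble most-significant byte first: E3 F8 47 41 94 DF F3 0B → 0xE3F8474194DFF30B.
0xE3F8474194DFF30B = 16426957987830035211.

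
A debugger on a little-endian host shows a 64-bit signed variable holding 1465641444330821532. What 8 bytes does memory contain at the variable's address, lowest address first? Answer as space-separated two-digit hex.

9C D7 6D D9 20 01 57 14

1465641444330821532 in hexadecimal, padded to 64 bits, is 0x14570120D96DD79C.
Split into bytes (most-significant first): 14 57 01 20 D9 6D D7 9C.
In little-endian order the low byte comes first in memory.
So at ascending addresses the bytes are 9C D7 6D D9 20 01 57 14.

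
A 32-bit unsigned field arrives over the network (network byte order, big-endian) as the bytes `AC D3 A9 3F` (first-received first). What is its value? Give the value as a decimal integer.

In big-endian order the high byte comes first in memory.
The bytes are already most-significant first: 0xACD3A93F.
0xACD3A93F = 2899552575.

2899552575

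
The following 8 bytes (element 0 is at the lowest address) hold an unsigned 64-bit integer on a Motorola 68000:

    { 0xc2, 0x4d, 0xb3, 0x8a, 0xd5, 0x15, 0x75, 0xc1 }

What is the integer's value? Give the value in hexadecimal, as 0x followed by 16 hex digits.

In big-endian order the high byte comes first in memory.
The bytes are already most-significant first: 0xC24DB38AD51575C1.

0xC24DB38AD51575C1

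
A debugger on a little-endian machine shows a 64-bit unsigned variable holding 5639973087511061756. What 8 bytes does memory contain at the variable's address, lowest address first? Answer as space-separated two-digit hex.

FC 24 DC 27 A4 35 45 4E

5639973087511061756 in hexadecimal, padded to 64 bits, is 0x4E4535A427DC24FC.
Split into bytes (most-significant first): 4E 45 35 A4 27 DC 24 FC.
In little-endian order the low byte comes first in memory.
So at ascending addresses the bytes are FC 24 DC 27 A4 35 45 4E.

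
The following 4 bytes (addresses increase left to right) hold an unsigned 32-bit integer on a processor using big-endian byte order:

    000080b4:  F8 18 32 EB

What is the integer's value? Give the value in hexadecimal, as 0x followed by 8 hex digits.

0xF81832EB

In big-endian order the high byte comes first in memory.
The bytes are already most-significant first: 0xF81832EB.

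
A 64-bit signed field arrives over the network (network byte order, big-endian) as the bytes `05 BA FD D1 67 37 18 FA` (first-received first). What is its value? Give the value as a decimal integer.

Big-endian stores the most-significant byte at the lowest address.
The bytes are already most-significant first: 0x05BAFDD1673718FA.
0x05BAFDD1673718FA = 412921391679478010.

412921391679478010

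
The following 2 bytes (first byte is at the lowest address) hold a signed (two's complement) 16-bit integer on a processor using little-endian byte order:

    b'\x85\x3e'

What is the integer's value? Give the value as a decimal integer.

16005

In little-endian order the low byte comes first in memory.
Reassemble most-significant byte first: 3E 85 → 0x3E85.
0x3E85 = 16005.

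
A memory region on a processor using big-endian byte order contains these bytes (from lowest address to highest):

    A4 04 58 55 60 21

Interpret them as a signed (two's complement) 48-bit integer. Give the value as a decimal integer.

In big-endian order the high byte comes first in memory.
The bytes are already most-significant first: 0xA40458556021.
Top bit is set, so as a signed 48-bit value this is 0xA40458556021 − 2^48 = -101136407896031.

-101136407896031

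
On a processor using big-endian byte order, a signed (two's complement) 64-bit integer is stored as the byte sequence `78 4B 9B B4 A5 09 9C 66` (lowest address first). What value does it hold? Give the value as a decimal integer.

In big-endian order the high byte comes first in memory.
The bytes are already most-significant first: 0x784B9BB4A5099C66.
0x784B9BB4A5099C66 = 8668193107969940582.

8668193107969940582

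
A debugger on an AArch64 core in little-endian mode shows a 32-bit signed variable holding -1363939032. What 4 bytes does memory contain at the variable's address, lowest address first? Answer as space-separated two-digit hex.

28 F1 B3 AE

Two's complement of -1363939032 in 32 bits: 1363939032 = 0x514C0ED8; invert → 0xAEB3F127; add 1 → 0xAEB3F128.
Split into bytes (most-significant first): AE B3 F1 28.
In little-endian order the low byte comes first in memory.
So at ascending addresses the bytes are 28 F1 B3 AE.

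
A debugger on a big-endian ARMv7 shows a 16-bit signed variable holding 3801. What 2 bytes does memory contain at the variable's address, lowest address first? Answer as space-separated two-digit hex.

3801 in hexadecimal, padded to 16 bits, is 0x0ED9.
Split into bytes (most-significant first): 0E D9.
Big-endian: lowest address holds the most-significant byte.
So the memory order matches the most-significant-first order: 0E D9.

0E D9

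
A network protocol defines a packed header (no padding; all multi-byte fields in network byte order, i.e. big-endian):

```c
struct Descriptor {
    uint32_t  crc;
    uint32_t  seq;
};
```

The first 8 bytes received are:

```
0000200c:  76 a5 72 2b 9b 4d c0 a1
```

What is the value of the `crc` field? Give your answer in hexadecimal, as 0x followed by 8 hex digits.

0x76A5722B

`crc` is the first field, at byte offset 0, occupying 4 bytes.
Bytes at offsets 0..3: 76 A5 72 2B.
In big-endian order the high byte comes first in memory.
The bytes are already most-significant first: 0x76A5722B.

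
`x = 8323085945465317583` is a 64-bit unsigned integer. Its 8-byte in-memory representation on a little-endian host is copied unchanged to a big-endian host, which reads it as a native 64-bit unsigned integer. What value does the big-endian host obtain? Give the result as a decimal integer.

8323085945465317583 in 64-bit hexadecimal is 0x73818A91DE81A8CF.
Stored little-endian, the bytes at ascending addresses are CF A8 81 DE 91 8A 81 73.
Read back as big-endian, the last byte is least significant, giving 0xCFA881DE918A8173.
0xCFA881DE918A8173 = 14963352554862969203.

14963352554862969203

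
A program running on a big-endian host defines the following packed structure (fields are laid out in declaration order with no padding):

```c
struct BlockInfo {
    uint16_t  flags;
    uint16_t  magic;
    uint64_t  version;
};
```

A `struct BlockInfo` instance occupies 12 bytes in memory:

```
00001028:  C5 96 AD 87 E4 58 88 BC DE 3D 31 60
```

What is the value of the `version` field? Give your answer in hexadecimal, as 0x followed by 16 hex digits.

`version` follows `flags` (2 B), `magic` (2 B), so it starts at offset 2 + 2 = 4 and occupies 8 bytes.
Bytes at offsets 4..11: E4 58 88 BC DE 3D 31 60.
Big-endian stores the most-significant byte at the lowest address.
The bytes are already most-significant first: 0xE45888BCDE3D3160.

0xE45888BCDE3D3160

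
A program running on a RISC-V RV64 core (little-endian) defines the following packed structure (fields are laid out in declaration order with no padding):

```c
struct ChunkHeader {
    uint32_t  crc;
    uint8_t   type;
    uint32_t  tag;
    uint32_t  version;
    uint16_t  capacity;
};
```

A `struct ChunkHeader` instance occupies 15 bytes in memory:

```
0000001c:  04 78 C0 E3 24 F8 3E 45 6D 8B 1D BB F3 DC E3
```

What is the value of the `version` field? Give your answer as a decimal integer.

4089126283

`version` follows `crc` (4 B), `type` (1 B), `tag` (4 B), so it starts at offset 4 + 1 + 4 = 9 and occupies 4 bytes.
Bytes at offsets 9..12: 8B 1D BB F3.
Little-endian: lowest address holds the least-significant byte.
Reassemble most-significant byte first: F3 BB 1D 8B → 0xF3BB1D8B.
0xF3BB1D8B = 4089126283.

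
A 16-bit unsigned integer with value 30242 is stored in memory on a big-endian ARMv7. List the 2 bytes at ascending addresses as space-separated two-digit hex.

76 22

30242 in hexadecimal, padded to 16 bits, is 0x7622.
Split into bytes (most-significant first): 76 22.
Big-endian: lowest address holds the most-significant byte.
So the memory order matches the most-significant-first order: 76 22.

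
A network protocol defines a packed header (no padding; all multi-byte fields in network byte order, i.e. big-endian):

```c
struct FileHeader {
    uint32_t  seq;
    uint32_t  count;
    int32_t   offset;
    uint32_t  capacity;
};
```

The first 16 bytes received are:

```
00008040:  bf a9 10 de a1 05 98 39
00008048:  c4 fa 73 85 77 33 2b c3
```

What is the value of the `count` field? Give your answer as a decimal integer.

2701498425

`count` follows `seq` (4 bytes), so it starts at byte offset 4 and occupies 4 bytes.
Bytes at offsets 4..7: A1 05 98 39.
In big-endian order the high byte comes first in memory.
The bytes are already most-significant first: 0xA1059839.
0xA1059839 = 2701498425.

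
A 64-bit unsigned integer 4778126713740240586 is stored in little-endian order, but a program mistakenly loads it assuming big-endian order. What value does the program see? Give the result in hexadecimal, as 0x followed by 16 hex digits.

4778126713740240586 in 64-bit hexadecimal is 0x424F50EE384AA6CA.
Stored little-endian, the bytes at ascending addresses are CA A6 4A 38 EE 50 4F 42.
Read back as big-endian, the last byte is least significant, giving 0xCAA64A38EE504F42.

0xCAA64A38EE504F42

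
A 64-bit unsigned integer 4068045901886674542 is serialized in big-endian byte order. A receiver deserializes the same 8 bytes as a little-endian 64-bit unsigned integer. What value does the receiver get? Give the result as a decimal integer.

7950806896130815032

4068045901886674542 in 64-bit hexadecimal is 0x38749A31BFF0566E.
Stored big-endian, the bytes at ascending addresses are 38 74 9A 31 BF F0 56 6E.
Read back as little-endian, the first byte is least significant, giving 0x6E56F0BF319A7438.
0x6E56F0BF319A7438 = 7950806896130815032.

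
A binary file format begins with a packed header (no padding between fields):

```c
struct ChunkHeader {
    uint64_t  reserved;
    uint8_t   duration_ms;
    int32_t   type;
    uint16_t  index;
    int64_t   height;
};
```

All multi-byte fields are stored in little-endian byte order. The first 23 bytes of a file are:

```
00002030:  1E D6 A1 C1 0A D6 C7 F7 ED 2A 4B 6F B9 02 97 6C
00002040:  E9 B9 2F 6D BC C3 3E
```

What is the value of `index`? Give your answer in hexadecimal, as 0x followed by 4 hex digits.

0x9702

`index` follows `reserved` (8 B), `duration_ms` (1 B), `type` (4 B), so it starts at offset 8 + 1 + 4 = 13 and occupies 2 bytes.
Bytes at offsets 13..14: 02 97.
In little-endian order the low byte comes first in memory.
Reassemble most-significant byte first: 97 02 → 0x9702.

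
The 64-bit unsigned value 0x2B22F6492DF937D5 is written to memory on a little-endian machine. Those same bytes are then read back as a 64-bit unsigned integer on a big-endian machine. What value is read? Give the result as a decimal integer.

15364022626707448363

Stored little-endian, the bytes at ascending addresses are D5 37 F9 2D 49 F6 22 2B.
Read back as big-endian, the last byte is least significant, giving 0xD537F92D49F6222B.
0xD537F92D49F6222B = 15364022626707448363.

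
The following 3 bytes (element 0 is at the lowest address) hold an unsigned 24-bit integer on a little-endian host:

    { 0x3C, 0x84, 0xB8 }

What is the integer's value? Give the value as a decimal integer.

Little-endian: lowest address holds the least-significant byte.
Reassemble most-significant byte first: B8 84 3C → 0xB8843C.
0xB8843C = 12092476.

12092476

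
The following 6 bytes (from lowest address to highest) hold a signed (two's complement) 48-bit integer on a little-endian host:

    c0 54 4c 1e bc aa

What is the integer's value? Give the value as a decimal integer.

In little-endian order the low byte comes first in memory.
Reassemble most-significant byte first: AA BC 1E 4C 54 C0 → 0xAABC1E4C54C0.
Top bit is set, so as a signed 48-bit value this is 0xAABC1E4C54C0 − 2^48 = -93750037818176.

-93750037818176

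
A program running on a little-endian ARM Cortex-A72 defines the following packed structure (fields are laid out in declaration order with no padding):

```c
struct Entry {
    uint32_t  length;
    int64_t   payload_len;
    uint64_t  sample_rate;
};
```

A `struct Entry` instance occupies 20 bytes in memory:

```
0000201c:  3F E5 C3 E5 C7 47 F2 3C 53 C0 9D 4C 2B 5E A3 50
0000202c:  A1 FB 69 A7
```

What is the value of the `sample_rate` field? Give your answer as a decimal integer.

12063449747149774379

`sample_rate` follows `length` (4 B), `payload_len` (8 B), so it starts at offset 4 + 8 = 12 and occupies 8 bytes.
Bytes at offsets 12..19: 2B 5E A3 50 A1 FB 69 A7.
Little-endian stores the least-significant byte at the lowest address.
Reassemble most-significant byte first: A7 69 FB A1 50 A3 5E 2B → 0xA769FBA150A35E2B.
0xA769FBA150A35E2B = 12063449747149774379.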